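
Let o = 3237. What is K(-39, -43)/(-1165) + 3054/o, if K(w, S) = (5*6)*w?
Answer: 489680/251407 ≈ 1.9478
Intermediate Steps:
K(w, S) = 30*w
K(-39, -43)/(-1165) + 3054/o = (30*(-39))/(-1165) + 3054/3237 = -1170*(-1/1165) + 3054*(1/3237) = 234/233 + 1018/1079 = 489680/251407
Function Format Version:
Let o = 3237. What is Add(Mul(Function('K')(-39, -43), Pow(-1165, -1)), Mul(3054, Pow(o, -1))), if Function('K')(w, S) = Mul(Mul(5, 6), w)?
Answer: Rational(489680, 251407) ≈ 1.9478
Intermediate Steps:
Function('K')(w, S) = Mul(30, w)
Add(Mul(Function('K')(-39, -43), Pow(-1165, -1)), Mul(3054, Pow(o, -1))) = Add(Mul(Mul(30, -39), Pow(-1165, -1)), Mul(3054, Pow(3237, -1))) = Add(Mul(-1170, Rational(-1, 1165)), Mul(3054, Rational(1, 3237))) = Add(Rational(234, 233), Rational(1018, 1079)) = Rational(489680, 251407)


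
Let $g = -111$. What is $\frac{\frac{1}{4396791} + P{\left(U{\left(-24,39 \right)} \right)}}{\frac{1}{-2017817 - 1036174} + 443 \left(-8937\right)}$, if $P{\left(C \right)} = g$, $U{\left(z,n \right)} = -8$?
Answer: $\frac{248413562134300}{8860287388640546327} \approx 2.8037 \cdot 10^{-5}$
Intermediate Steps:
$P{\left(C \right)} = -111$
$\frac{\frac{1}{4396791} + P{\left(U{\left(-24,39 \right)} \right)}}{\frac{1}{-2017817 - 1036174} + 443 \left(-8937\right)} = \frac{\frac{1}{4396791} - 111}{\frac{1}{-2017817 - 1036174} + 443 \left(-8937\right)} = \frac{\frac{1}{4396791} - 111}{\frac{1}{-3053991} - 3959091} = - \frac{488043800}{4396791 \left(- \frac{1}{3053991} - 3959091\right)} = - \frac{488043800}{4396791 \left(- \frac{12091028282182}{3053991}\right)} = \left(- \frac{488043800}{4396791}\right) \left(- \frac{3053991}{12091028282182}\right) = \frac{248413562134300}{8860287388640546327}$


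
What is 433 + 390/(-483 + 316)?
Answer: 71921/167 ≈ 430.66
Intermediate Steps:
433 + 390/(-483 + 316) = 433 + 390/(-167) = 433 - 1/167*390 = 433 - 390/167 = 71921/167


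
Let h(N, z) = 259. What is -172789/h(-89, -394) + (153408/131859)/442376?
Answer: -59994044781403/89927354517 ≈ -667.14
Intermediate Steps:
-172789/h(-89, -394) + (153408/131859)/442376 = -172789/259 + (153408/131859)/442376 = -172789*1/259 + (153408*(1/131859))*(1/442376) = -172789/259 + (51136/43953)*(1/442376) = -172789/259 + 6392/2430469041 = -59994044781403/89927354517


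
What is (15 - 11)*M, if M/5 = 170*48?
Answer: 163200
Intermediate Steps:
M = 40800 (M = 5*(170*48) = 5*8160 = 40800)
(15 - 11)*M = (15 - 11)*40800 = 4*40800 = 163200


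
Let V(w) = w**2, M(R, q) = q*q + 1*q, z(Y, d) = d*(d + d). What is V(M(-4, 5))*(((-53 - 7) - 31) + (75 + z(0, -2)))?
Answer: -7200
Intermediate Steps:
z(Y, d) = 2*d**2 (z(Y, d) = d*(2*d) = 2*d**2)
M(R, q) = q + q**2 (M(R, q) = q**2 + q = q + q**2)
V(M(-4, 5))*(((-53 - 7) - 31) + (75 + z(0, -2))) = (5*(1 + 5))**2*(((-53 - 7) - 31) + (75 + 2*(-2)**2)) = (5*6)**2*((-60 - 31) + (75 + 2*4)) = 30**2*(-91 + (75 + 8)) = 900*(-91 + 83) = 900*(-8) = -7200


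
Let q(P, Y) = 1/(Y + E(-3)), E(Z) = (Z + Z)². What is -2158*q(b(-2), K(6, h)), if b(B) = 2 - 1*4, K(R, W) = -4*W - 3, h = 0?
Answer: -2158/33 ≈ -65.394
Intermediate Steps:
K(R, W) = -3 - 4*W
b(B) = -2 (b(B) = 2 - 4 = -2)
E(Z) = 4*Z² (E(Z) = (2*Z)² = 4*Z²)
q(P, Y) = 1/(36 + Y) (q(P, Y) = 1/(Y + 4*(-3)²) = 1/(Y + 4*9) = 1/(Y + 36) = 1/(36 + Y))
-2158*q(b(-2), K(6, h)) = -2158/(36 + (-3 - 4*0)) = -2158/(36 + (-3 + 0)) = -2158/(36 - 3) = -2158/33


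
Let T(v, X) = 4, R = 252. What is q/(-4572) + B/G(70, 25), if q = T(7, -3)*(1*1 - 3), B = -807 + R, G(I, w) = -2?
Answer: 634369/2286 ≈ 277.50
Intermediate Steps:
B = -555 (B = -807 + 252 = -555)
q = -8 (q = 4*(1*1 - 3) = 4*(1 - 3) = 4*(-2) = -8)
q/(-4572) + B/G(70, 25) = -8/(-4572) - 555/(-2) = -8*(-1/4572) - 555*(-1/2) = 2/1143 + 555/2 = 634369/2286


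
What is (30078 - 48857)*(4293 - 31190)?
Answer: 505098763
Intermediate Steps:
(30078 - 48857)*(4293 - 31190) = -18779*(-26897) = 505098763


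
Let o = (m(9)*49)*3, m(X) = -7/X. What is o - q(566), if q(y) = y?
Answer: -2041/3 ≈ -680.33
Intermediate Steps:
o = -343/3 (o = (-7/9*49)*3 = (-7*1/9*49)*3 = -7/9*49*3 = -343/9*3 = -343/3 ≈ -114.33)
o - q(566) = -343/3 - 1*566 = -343/3 - 566 = -2041/3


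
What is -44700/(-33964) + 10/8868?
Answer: 49592405/37649094 ≈ 1.3172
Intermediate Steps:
-44700/(-33964) + 10/8868 = -44700*(-1/33964) + 10*(1/8868) = 11175/8491 + 5/4434 = 49592405/37649094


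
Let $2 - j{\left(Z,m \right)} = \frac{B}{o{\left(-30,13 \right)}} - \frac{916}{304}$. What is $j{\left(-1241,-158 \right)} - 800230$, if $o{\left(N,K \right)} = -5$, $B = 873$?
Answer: $- \frac{304019147}{380} \approx -8.0005 \cdot 10^{5}$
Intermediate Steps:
$j{\left(Z,m \right)} = \frac{68253}{380}$ ($j{\left(Z,m \right)} = 2 - \left(\frac{873}{-5} - \frac{916}{304}\right) = 2 - \left(873 \left(- \frac{1}{5}\right) - \frac{229}{76}\right) = 2 - \left(- \frac{873}{5} - \frac{229}{76}\right) = 2 - - \frac{67493}{380} = 2 + \frac{67493}{380} = \frac{68253}{380}$)
$j{\left(-1241,-158 \right)} - 800230 = \frac{68253}{380} - 800230 = - \frac{304019147}{380}$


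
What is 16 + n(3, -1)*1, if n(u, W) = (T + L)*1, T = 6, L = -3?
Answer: 19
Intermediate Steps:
n(u, W) = 3 (n(u, W) = (6 - 3)*1 = 3*1 = 3)
16 + n(3, -1)*1 = 16 + 3*1 = 16 + 3 = 19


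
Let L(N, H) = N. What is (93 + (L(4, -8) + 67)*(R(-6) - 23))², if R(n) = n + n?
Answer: 5721664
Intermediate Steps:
R(n) = 2*n
(93 + (L(4, -8) + 67)*(R(-6) - 23))² = (93 + (4 + 67)*(2*(-6) - 23))² = (93 + 71*(-12 - 23))² = (93 + 71*(-35))² = (93 - 2485)² = (-2392)² = 5721664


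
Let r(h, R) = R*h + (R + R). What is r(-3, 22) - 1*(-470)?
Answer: 448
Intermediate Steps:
r(h, R) = 2*R + R*h (r(h, R) = R*h + 2*R = 2*R + R*h)
r(-3, 22) - 1*(-470) = 22*(2 - 3) - 1*(-470) = 22*(-1) + 470 = -22 + 470 = 448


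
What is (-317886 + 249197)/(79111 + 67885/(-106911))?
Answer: -7343609679/8457768236 ≈ -0.86827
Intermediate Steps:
(-317886 + 249197)/(79111 + 67885/(-106911)) = -68689/(79111 + 67885*(-1/106911)) = -68689/(79111 - 67885/106911) = -68689/8457768236/106911 = -68689*106911/8457768236 = -7343609679/8457768236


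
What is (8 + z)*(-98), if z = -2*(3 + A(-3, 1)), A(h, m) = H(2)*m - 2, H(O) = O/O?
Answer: -392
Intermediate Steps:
H(O) = 1
A(h, m) = -2 + m (A(h, m) = 1*m - 2 = m - 2 = -2 + m)
z = -4 (z = -2*(3 + (-2 + 1)) = -2*(3 - 1) = -2*2 = -4)
(8 + z)*(-98) = (8 - 4)*(-98) = 4*(-98) = -392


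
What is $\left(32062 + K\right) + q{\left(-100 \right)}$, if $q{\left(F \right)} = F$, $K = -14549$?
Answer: $17413$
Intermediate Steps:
$\left(32062 + K\right) + q{\left(-100 \right)} = \left(32062 - 14549\right) - 100 = 17513 - 100 = 17413$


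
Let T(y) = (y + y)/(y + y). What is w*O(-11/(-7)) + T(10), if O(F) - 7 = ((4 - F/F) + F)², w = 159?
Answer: 217402/49 ≈ 4436.8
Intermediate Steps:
T(y) = 1 (T(y) = (2*y)/((2*y)) = (2*y)*(1/(2*y)) = 1)
O(F) = 7 + (3 + F)² (O(F) = 7 + ((4 - F/F) + F)² = 7 + ((4 - 1*1) + F)² = 7 + ((4 - 1) + F)² = 7 + (3 + F)²)
w*O(-11/(-7)) + T(10) = 159*(7 + (3 - 11/(-7))²) + 1 = 159*(7 + (3 - 11*(-⅐))²) + 1 = 159*(7 + (3 + 11/7)²) + 1 = 159*(7 + (32/7)²) + 1 = 159*(7 + 1024/49) + 1 = 159*(1367/49) + 1 = 217353/49 + 1 = 217402/49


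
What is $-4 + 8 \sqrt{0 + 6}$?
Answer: $-4 + 8 \sqrt{6} \approx 15.596$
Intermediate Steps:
$-4 + 8 \sqrt{0 + 6} = -4 + 8 \sqrt{6}$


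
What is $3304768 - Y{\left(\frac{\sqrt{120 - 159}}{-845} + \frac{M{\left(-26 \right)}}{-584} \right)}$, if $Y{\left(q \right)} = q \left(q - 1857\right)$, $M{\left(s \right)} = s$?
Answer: $\frac{15477029467699167}{4683125200} - \frac{271109 i \sqrt{39}}{123370} \approx 3.3049 \cdot 10^{6} - 13.724 i$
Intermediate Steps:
$Y{\left(q \right)} = q \left(-1857 + q\right)$
$3304768 - Y{\left(\frac{\sqrt{120 - 159}}{-845} + \frac{M{\left(-26 \right)}}{-584} \right)} = 3304768 - \left(\frac{\sqrt{120 - 159}}{-845} - \frac{26}{-584}\right) \left(-1857 + \left(\frac{\sqrt{120 - 159}}{-845} - \frac{26}{-584}\right)\right) = 3304768 - \left(\sqrt{-39} \left(- \frac{1}{845}\right) - - \frac{13}{292}\right) \left(-1857 + \left(\sqrt{-39} \left(- \frac{1}{845}\right) - - \frac{13}{292}\right)\right) = 3304768 - \left(i \sqrt{39} \left(- \frac{1}{845}\right) + \frac{13}{292}\right) \left(-1857 + \left(i \sqrt{39} \left(- \frac{1}{845}\right) + \frac{13}{292}\right)\right) = 3304768 - \left(- \frac{i \sqrt{39}}{845} + \frac{13}{292}\right) \left(-1857 + \left(- \frac{i \sqrt{39}}{845} + \frac{13}{292}\right)\right) = 3304768 - \left(\frac{13}{292} - \frac{i \sqrt{39}}{845}\right) \left(-1857 + \left(\frac{13}{292} - \frac{i \sqrt{39}}{845}\right)\right) = 3304768 - \left(\frac{13}{292} - \frac{i \sqrt{39}}{845}\right) \left(- \frac{542231}{292} - \frac{i \sqrt{39}}{845}\right) = 3304768 - \left(- \frac{542231}{292} - \frac{i \sqrt{39}}{845}\right) \left(\frac{13}{292} - \frac{i \sqrt{39}}{845}\right)$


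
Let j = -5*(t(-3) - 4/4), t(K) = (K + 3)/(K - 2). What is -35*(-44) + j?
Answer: 1545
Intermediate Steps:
t(K) = (3 + K)/(-2 + K)
j = 5 (j = -5*((3 - 3)/(-2 - 3) - 4/4) = -5*(0/(-5) - 4*¼) = -5*(-⅕*0 - 1) = -5*(0 - 1) = -5*(-1) = 5)
-35*(-44) + j = -35*(-44) + 5 = 1540 + 5 = 1545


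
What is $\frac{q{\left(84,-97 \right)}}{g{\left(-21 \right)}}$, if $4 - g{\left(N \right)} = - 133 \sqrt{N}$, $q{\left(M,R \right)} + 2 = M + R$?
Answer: $- \frac{12}{74297} + \frac{399 i \sqrt{21}}{74297} \approx -0.00016151 + 0.02461 i$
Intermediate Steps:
$q{\left(M,R \right)} = -2 + M + R$ ($q{\left(M,R \right)} = -2 + \left(M + R\right) = -2 + M + R$)
$g{\left(N \right)} = 4 + 133 \sqrt{N}$ ($g{\left(N \right)} = 4 - - 133 \sqrt{N} = 4 + 133 \sqrt{N}$)
$\frac{q{\left(84,-97 \right)}}{g{\left(-21 \right)}} = \frac{-2 + 84 - 97}{4 + 133 \sqrt{-21}} = - \frac{15}{4 + 133 i \sqrt{21}}$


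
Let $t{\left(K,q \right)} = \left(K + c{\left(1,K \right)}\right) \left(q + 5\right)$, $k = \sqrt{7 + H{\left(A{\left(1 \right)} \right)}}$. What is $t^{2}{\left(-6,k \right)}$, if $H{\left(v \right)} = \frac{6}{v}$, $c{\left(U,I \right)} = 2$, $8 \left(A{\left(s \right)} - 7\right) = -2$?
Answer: $\frac{4736}{9} + \frac{160 \sqrt{71}}{3} \approx 975.62$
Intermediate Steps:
$A{\left(s \right)} = \frac{27}{4}$ ($A{\left(s \right)} = 7 + \frac{1}{8} \left(-2\right) = 7 - \frac{1}{4} = \frac{27}{4}$)
$k = \frac{\sqrt{71}}{3}$ ($k = \sqrt{7 + \frac{6}{\frac{27}{4}}} = \sqrt{7 + 6 \cdot \frac{4}{27}} = \sqrt{7 + \frac{8}{9}} = \sqrt{\frac{71}{9}} = \frac{\sqrt{71}}{3} \approx 2.8087$)
$t{\left(K,q \right)} = \left(2 + K\right) \left(5 + q\right)$ ($t{\left(K,q \right)} = \left(K + 2\right) \left(q + 5\right) = \left(2 + K\right) \left(5 + q\right)$)
$t^{2}{\left(-6,k \right)} = \left(10 + 2 \frac{\sqrt{71}}{3} + 5 \left(-6\right) - 6 \frac{\sqrt{71}}{3}\right)^{2} = \left(10 + \frac{2 \sqrt{71}}{3} - 30 - 2 \sqrt{71}\right)^{2} = \left(-20 - \frac{4 \sqrt{71}}{3}\right)^{2}$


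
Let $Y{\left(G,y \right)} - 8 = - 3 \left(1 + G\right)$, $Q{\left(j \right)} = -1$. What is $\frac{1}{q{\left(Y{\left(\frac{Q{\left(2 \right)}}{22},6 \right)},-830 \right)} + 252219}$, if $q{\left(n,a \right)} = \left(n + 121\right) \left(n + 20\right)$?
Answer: $\frac{484}{123608571} \approx 3.9156 \cdot 10^{-6}$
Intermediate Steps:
$Y{\left(G,y \right)} = 5 - 3 G$ ($Y{\left(G,y \right)} = 8 - 3 \left(1 + G\right) = 8 - \left(3 + 3 G\right) = 5 - 3 G$)
$q{\left(n,a \right)} = \left(20 + n\right) \left(121 + n\right)$ ($q{\left(n,a \right)} = \left(121 + n\right) \left(20 + n\right) = \left(20 + n\right) \left(121 + n\right)$)
$\frac{1}{q{\left(Y{\left(\frac{Q{\left(2 \right)}}{22},6 \right)},-830 \right)} + 252219} = \frac{1}{\left(2420 + \left(5 - 3 \left(- \frac{1}{22}\right)\right)^{2} + 141 \left(5 - 3 \left(- \frac{1}{22}\right)\right)\right) + 252219} = \frac{1}{\left(2420 + \left(5 - 3 \left(\left(-1\right) \frac{1}{22}\right)\right)^{2} + 141 \left(5 - 3 \left(\left(-1\right) \frac{1}{22}\right)\right)\right) + 252219} = \frac{1}{\left(2420 + \left(5 - - \frac{3}{22}\right)^{2} + 141 \left(5 - - \frac{3}{22}\right)\right) + 252219} = \frac{1}{\left(2420 + \left(5 + \frac{3}{22}\right)^{2} + 141 \left(5 + \frac{3}{22}\right)\right) + 252219} = \frac{1}{\left(2420 + \left(\frac{113}{22}\right)^{2} + 141 \cdot \frac{113}{22}\right) + 252219} = \frac{1}{\left(2420 + \frac{12769}{484} + \frac{15933}{22}\right) + 252219} = \frac{1}{\frac{1534575}{484} + 252219} = \frac{1}{\frac{123608571}{484}} = \frac{484}{123608571}$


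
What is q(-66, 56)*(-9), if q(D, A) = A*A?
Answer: -28224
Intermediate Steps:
q(D, A) = A²
q(-66, 56)*(-9) = 56²*(-9) = 3136*(-9) = -28224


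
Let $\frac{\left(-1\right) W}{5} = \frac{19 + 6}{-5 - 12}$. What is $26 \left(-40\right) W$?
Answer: $- \frac{130000}{17} \approx -7647.1$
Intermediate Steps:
$W = \frac{125}{17}$ ($W = - 5 \frac{19 + 6}{-5 - 12} = - 5 \frac{25}{-17} = - 5 \cdot 25 \left(- \frac{1}{17}\right) = \left(-5\right) \left(- \frac{25}{17}\right) = \frac{125}{17} \approx 7.3529$)
$26 \left(-40\right) W = 26 \left(-40\right) \frac{125}{17} = \left(-1040\right) \frac{125}{17} = - \frac{130000}{17}$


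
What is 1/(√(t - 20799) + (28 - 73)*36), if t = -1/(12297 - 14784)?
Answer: -1007235/1644652478 - I*√32161331886/3289304956 ≈ -0.00061243 - 5.4521e-5*I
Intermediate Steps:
t = 1/2487 (t = -1/(-2487) = -1*(-1/2487) = 1/2487 ≈ 0.00040209)
1/(√(t - 20799) + (28 - 73)*36) = 1/(√(1/2487 - 20799) + (28 - 73)*36) = 1/(√(-51727112/2487) - 45*36) = 1/(2*I*√32161331886/2487 - 1620) = 1/(-1620 + 2*I*√32161331886/2487)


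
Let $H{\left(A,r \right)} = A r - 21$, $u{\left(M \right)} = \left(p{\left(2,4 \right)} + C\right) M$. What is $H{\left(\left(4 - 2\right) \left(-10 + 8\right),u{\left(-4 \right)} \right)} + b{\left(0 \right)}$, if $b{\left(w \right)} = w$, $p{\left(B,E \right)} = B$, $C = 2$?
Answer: $43$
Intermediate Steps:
$u{\left(M \right)} = 4 M$ ($u{\left(M \right)} = \left(2 + 2\right) M = 4 M$)
$H{\left(A,r \right)} = -21 + A r$
$H{\left(\left(4 - 2\right) \left(-10 + 8\right),u{\left(-4 \right)} \right)} + b{\left(0 \right)} = \left(-21 + \left(4 - 2\right) \left(-10 + 8\right) 4 \left(-4\right)\right) + 0 = \left(-21 + 2 \left(-2\right) \left(-16\right)\right) + 0 = \left(-21 - -64\right) + 0 = \left(-21 + 64\right) + 0 = 43 + 0 = 43$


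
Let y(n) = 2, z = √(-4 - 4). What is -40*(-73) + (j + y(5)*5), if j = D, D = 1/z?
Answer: 2930 - I*√2/4 ≈ 2930.0 - 0.35355*I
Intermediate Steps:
z = 2*I*√2 (z = √(-8) = 2*I*√2 ≈ 2.8284*I)
D = -I*√2/4 (D = 1/(2*I*√2) = -I*√2/4 ≈ -0.35355*I)
j = -I*√2/4 ≈ -0.35355*I
-40*(-73) + (j + y(5)*5) = -40*(-73) + (-I*√2/4 + 2*5) = 2920 + (-I*√2/4 + 10) = 2920 + (10 - I*√2/4) = 2930 - I*√2/4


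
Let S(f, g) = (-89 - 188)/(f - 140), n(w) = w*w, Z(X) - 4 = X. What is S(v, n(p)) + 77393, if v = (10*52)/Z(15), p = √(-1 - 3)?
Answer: 165626283/2140 ≈ 77396.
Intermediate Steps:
Z(X) = 4 + X
p = 2*I (p = √(-4) = 2*I ≈ 2.0*I)
v = 520/19 (v = (10*52)/(4 + 15) = 520/19 ≈ 27.368)
n(w) = w²
S(f, g) = -277/(-140 + f)
S(v, n(p)) + 77393 = -277/(-140 + 520/19) + 77393 = -277/(-2140/19) + 77393 = -277*(-19/2140) + 77393 = 5263/2140 + 77393 = 165626283/2140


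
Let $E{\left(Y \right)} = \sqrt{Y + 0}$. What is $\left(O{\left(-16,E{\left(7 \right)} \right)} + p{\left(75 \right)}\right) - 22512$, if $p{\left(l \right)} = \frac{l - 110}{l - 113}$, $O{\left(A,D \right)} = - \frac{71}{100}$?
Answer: $- \frac{42772399}{1900} \approx -22512.0$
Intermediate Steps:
$E{\left(Y \right)} = \sqrt{Y}$
$O{\left(A,D \right)} = - \frac{71}{100}$ ($O{\left(A,D \right)} = \left(-71\right) \frac{1}{100} = - \frac{71}{100}$)
$p{\left(l \right)} = \frac{-110 + l}{-113 + l}$
$\left(O{\left(-16,E{\left(7 \right)} \right)} + p{\left(75 \right)}\right) - 22512 = \left(- \frac{71}{100} + \frac{-110 + 75}{-113 + 75}\right) - 22512 = \left(- \frac{71}{100} + \frac{1}{-38} \left(-35\right)\right) - 22512 = \left(- \frac{71}{100} - - \frac{35}{38}\right) - 22512 = \left(- \frac{71}{100} + \frac{35}{38}\right) - 22512 = \frac{401}{1900} - 22512 = - \frac{42772399}{1900}$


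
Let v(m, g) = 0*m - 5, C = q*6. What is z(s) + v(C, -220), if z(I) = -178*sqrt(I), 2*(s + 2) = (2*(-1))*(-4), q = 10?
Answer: -5 - 178*sqrt(2) ≈ -256.73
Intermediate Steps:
C = 60 (C = 10*6 = 60)
s = 2 (s = -2 + ((2*(-1))*(-4))/2 = -2 + (-2*(-4))/2 = -2 + (1/2)*8 = -2 + 4 = 2)
v(m, g) = -5 (v(m, g) = 0 - 5 = -5)
z(s) + v(C, -220) = -178*sqrt(2) - 5 = -5 - 178*sqrt(2)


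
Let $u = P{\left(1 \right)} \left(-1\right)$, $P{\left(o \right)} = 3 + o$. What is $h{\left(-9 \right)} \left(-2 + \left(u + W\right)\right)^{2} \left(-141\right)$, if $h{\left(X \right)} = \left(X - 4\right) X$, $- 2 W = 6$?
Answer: $-1336257$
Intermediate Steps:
$W = -3$ ($W = \left(- \frac{1}{2}\right) 6 = -3$)
$h{\left(X \right)} = X \left(-4 + X\right)$ ($h{\left(X \right)} = \left(-4 + X\right) X = X \left(-4 + X\right)$)
$u = -4$ ($u = \left(3 + 1\right) \left(-1\right) = 4 \left(-1\right) = -4$)
$h{\left(-9 \right)} \left(-2 + \left(u + W\right)\right)^{2} \left(-141\right) = - 9 \left(-4 - 9\right) \left(-2 - 7\right)^{2} \left(-141\right) = \left(-9\right) \left(-13\right) \left(-2 - 7\right)^{2} \left(-141\right) = 117 \left(-9\right)^{2} \left(-141\right) = 117 \cdot 81 \left(-141\right) = 9477 \left(-141\right) = -1336257$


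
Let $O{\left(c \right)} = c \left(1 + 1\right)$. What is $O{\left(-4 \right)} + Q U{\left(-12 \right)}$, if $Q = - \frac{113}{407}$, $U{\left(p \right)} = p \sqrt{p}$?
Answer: $-8 + \frac{2712 i \sqrt{3}}{407} \approx -8.0 + 11.541 i$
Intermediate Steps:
$U{\left(p \right)} = p^{\frac{3}{2}}$
$O{\left(c \right)} = 2 c$ ($O{\left(c \right)} = c 2 = 2 c$)
$Q = - \frac{113}{407}$ ($Q = \left(-113\right) \frac{1}{407} = - \frac{113}{407} \approx -0.27764$)
$O{\left(-4 \right)} + Q U{\left(-12 \right)} = 2 \left(-4\right) - \frac{113 \left(-12\right)^{\frac{3}{2}}}{407} = -8 - \frac{113 \left(- 24 i \sqrt{3}\right)}{407} = -8 + \frac{2712 i \sqrt{3}}{407}$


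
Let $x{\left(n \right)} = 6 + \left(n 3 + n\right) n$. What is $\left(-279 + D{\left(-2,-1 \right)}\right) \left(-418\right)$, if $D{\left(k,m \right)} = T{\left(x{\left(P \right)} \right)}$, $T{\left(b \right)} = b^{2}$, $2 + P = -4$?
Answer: $-9288378$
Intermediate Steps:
$P = -6$ ($P = -2 - 4 = -6$)
$x{\left(n \right)} = 6 + 4 n^{2}$ ($x{\left(n \right)} = 6 + \left(3 n + n\right) n = 6 + 4 n n = 6 + 4 n^{2}$)
$D{\left(k,m \right)} = 22500$ ($D{\left(k,m \right)} = \left(6 + 4 \left(-6\right)^{2}\right)^{2} = \left(6 + 4 \cdot 36\right)^{2} = \left(6 + 144\right)^{2} = 150^{2} = 22500$)
$\left(-279 + D{\left(-2,-1 \right)}\right) \left(-418\right) = \left(-279 + 22500\right) \left(-418\right) = 22221 \left(-418\right) = -9288378$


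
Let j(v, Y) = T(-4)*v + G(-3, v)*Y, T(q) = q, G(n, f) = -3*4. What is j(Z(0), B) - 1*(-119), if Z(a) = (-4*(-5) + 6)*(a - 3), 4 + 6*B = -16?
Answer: 471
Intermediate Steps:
G(n, f) = -12
B = -10/3 (B = -⅔ + (⅙)*(-16) = -⅔ - 8/3 = -10/3 ≈ -3.3333)
Z(a) = -78 + 26*a (Z(a) = (20 + 6)*(-3 + a) = 26*(-3 + a) = -78 + 26*a)
j(v, Y) = -12*Y - 4*v (j(v, Y) = -4*v - 12*Y = -12*Y - 4*v)
j(Z(0), B) - 1*(-119) = (-12*(-10/3) - 4*(-78 + 26*0)) - 1*(-119) = (40 - 4*(-78 + 0)) + 119 = (40 - 4*(-78)) + 119 = (40 + 312) + 119 = 352 + 119 = 471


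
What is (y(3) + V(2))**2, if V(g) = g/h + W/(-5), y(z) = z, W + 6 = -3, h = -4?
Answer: 1849/100 ≈ 18.490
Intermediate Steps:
W = -9 (W = -6 - 3 = -9)
V(g) = 9/5 - g/4 (V(g) = g/(-4) - 9/(-5) = g*(-1/4) - 9*(-1/5) = -g/4 + 9/5 = 9/5 - g/4)
(y(3) + V(2))**2 = (3 + (9/5 - 1/4*2))**2 = (3 + (9/5 - 1/2))**2 = (3 + 13/10)**2 = (43/10)**2 = 1849/100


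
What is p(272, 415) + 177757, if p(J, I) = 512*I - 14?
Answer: 390223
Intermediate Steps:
p(J, I) = -14 + 512*I
p(272, 415) + 177757 = (-14 + 512*415) + 177757 = (-14 + 212480) + 177757 = 212466 + 177757 = 390223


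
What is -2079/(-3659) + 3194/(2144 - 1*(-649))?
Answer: 17493493/10219587 ≈ 1.7118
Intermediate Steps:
-2079/(-3659) + 3194/(2144 - 1*(-649)) = -2079*(-1/3659) + 3194/(2144 + 649) = 2079/3659 + 3194/2793 = 17493493/10219587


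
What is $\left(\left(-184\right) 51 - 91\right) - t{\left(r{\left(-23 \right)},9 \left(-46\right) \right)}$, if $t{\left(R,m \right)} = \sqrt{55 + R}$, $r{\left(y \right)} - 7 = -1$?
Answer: $-9475 - \sqrt{61} \approx -9482.8$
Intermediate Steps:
$r{\left(y \right)} = 6$ ($r{\left(y \right)} = 7 - 1 = 6$)
$\left(\left(-184\right) 51 - 91\right) - t{\left(r{\left(-23 \right)},9 \left(-46\right) \right)} = \left(\left(-184\right) 51 - 91\right) - \sqrt{55 + 6} = \left(-9384 - 91\right) - \sqrt{61} = -9475 - \sqrt{61}$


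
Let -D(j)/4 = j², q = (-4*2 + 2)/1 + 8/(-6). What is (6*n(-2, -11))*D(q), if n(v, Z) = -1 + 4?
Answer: -3872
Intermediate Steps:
n(v, Z) = 3
q = -22/3 (q = (-8 + 2)*1 + 8*(-⅙) = -6*1 - 4/3 = -6 - 4/3 = -22/3 ≈ -7.3333)
D(j) = -4*j²
(6*n(-2, -11))*D(q) = (6*3)*(-4*(-22/3)²) = 18*(-4*484/9) = 18*(-1936/9) = -3872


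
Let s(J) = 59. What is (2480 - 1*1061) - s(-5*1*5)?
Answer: 1360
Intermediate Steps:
(2480 - 1*1061) - s(-5*1*5) = (2480 - 1*1061) - 1*59 = (2480 - 1061) - 59 = 1419 - 59 = 1360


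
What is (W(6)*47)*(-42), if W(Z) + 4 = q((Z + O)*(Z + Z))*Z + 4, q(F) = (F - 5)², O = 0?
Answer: -53167716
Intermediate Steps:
q(F) = (-5 + F)²
W(Z) = Z*(-5 + 2*Z²)² (W(Z) = -4 + ((-5 + (Z + 0)*(Z + Z))²*Z + 4) = -4 + ((-5 + Z*(2*Z))²*Z + 4) = -4 + ((-5 + 2*Z²)²*Z + 4) = -4 + (Z*(-5 + 2*Z²)² + 4) = -4 + (4 + Z*(-5 + 2*Z²)²) = Z*(-5 + 2*Z²)²)
(W(6)*47)*(-42) = ((6*(-5 + 2*6²)²)*47)*(-42) = ((6*(-5 + 2*36)²)*47)*(-42) = ((6*(-5 + 72)²)*47)*(-42) = ((6*67²)*47)*(-42) = ((6*4489)*47)*(-42) = (26934*47)*(-42) = 1265898*(-42) = -53167716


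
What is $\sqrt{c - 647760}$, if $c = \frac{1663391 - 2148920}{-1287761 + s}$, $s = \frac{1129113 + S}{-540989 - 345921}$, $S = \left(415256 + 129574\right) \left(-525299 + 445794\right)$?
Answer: $\frac{3 i \sqrt{718179805145873321945854130}}{99892048043} \approx 804.83 i$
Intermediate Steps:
$S = -43316709150$ ($S = 544830 \left(-79505\right) = -43316709150$)
$s = \frac{43315580037}{886910}$ ($s = \frac{1129113 - 43316709150}{-540989 - 345921} = - \frac{43315580037}{-886910} = \left(-43315580037\right) \left(- \frac{1}{886910}\right) = \frac{43315580037}{886910} \approx 48839.0$)
$c = \frac{39147320490}{99892048043}$ ($c = \frac{1663391 - 2148920}{-1287761 + \frac{43315580037}{886910}} = - \frac{485529}{- \frac{1098812528473}{886910}} = \left(-485529\right) \left(- \frac{886910}{1098812528473}\right) = \frac{39147320490}{99892048043} \approx 0.3919$)
$\sqrt{c - 647760} = \sqrt{\frac{39147320490}{99892048043} - 647760} = \sqrt{- \frac{64706033893013190}{99892048043}} = \frac{3 i \sqrt{718179805145873321945854130}}{99892048043}$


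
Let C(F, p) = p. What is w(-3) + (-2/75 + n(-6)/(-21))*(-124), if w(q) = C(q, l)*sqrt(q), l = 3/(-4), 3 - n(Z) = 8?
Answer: -4588/175 - 3*I*sqrt(3)/4 ≈ -26.217 - 1.299*I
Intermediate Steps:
n(Z) = -5 (n(Z) = 3 - 1*8 = 3 - 8 = -5)
l = -3/4 (l = 3*(-1/4) = -3/4 ≈ -0.75000)
w(q) = -3*sqrt(q)/4
w(-3) + (-2/75 + n(-6)/(-21))*(-124) = -3*I*sqrt(3)/4 + (-2/75 - 5/(-21))*(-124) = -3*I*sqrt(3)/4 + (-2*1/75 - 5*(-1/21))*(-124) = -3*I*sqrt(3)/4 + (-2/75 + 5/21)*(-124) = -3*I*sqrt(3)/4 + (37/175)*(-124) = -3*I*sqrt(3)/4 - 4588/175 = -4588/175 - 3*I*sqrt(3)/4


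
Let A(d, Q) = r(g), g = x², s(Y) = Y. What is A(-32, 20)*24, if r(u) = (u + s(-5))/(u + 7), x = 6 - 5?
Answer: -12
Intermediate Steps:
x = 1
g = 1 (g = 1² = 1)
r(u) = (-5 + u)/(7 + u) (r(u) = (u - 5)/(u + 7) = (-5 + u)/(7 + u))
A(d, Q) = -½ (A(d, Q) = (-5 + 1)/(7 + 1) = -4/8 = (⅛)*(-4) = -½)
A(-32, 20)*24 = -½*24 = -12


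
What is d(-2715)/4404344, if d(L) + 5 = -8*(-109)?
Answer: 867/4404344 ≈ 0.00019685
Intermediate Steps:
d(L) = 867 (d(L) = -5 - 8*(-109) = -5 + 872 = 867)
d(-2715)/4404344 = 867/4404344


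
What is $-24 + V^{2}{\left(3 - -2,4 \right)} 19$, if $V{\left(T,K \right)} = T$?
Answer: $451$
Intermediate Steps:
$-24 + V^{2}{\left(3 - -2,4 \right)} 19 = -24 + \left(3 - -2\right)^{2} \cdot 19 = -24 + \left(3 + 2\right)^{2} \cdot 19 = -24 + 5^{2} \cdot 19 = -24 + 25 \cdot 19 = -24 + 475 = 451$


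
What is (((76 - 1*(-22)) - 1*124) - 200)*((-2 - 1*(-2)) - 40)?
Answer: 9040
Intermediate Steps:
(((76 - 1*(-22)) - 1*124) - 200)*((-2 - 1*(-2)) - 40) = (((76 + 22) - 124) - 200)*((-2 + 2) - 40) = ((98 - 124) - 200)*(0 - 40) = (-26 - 200)*(-40) = -226*(-40) = 9040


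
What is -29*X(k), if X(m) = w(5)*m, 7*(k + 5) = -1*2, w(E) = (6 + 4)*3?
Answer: 32190/7 ≈ 4598.6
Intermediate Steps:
w(E) = 30 (w(E) = 10*3 = 30)
k = -37/7 (k = -5 + (-1*2)/7 = -5 + (⅐)*(-2) = -5 - 2/7 = -37/7 ≈ -5.2857)
X(m) = 30*m
-29*X(k) = -870*(-37)/7 = -29*(-1110/7) = 32190/7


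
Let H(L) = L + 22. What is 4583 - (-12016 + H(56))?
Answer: 16521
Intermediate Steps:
H(L) = 22 + L
4583 - (-12016 + H(56)) = 4583 - (-12016 + (22 + 56)) = 4583 - (-12016 + 78) = 4583 - 1*(-11938) = 4583 + 11938 = 16521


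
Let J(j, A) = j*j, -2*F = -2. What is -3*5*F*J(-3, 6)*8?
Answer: -1080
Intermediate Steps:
F = 1 (F = -½*(-2) = 1)
J(j, A) = j²
-3*5*F*J(-3, 6)*8 = -3*5*1*(-3)²*8 = -15*9*8 = -3*45*8 = -135*8 = -1080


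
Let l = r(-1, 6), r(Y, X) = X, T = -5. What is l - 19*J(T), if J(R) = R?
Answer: 101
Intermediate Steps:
l = 6
l - 19*J(T) = 6 - 19*(-5) = 6 + 95 = 101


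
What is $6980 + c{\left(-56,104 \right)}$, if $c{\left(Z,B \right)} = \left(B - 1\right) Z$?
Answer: $1212$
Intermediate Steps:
$c{\left(Z,B \right)} = Z \left(-1 + B\right)$ ($c{\left(Z,B \right)} = \left(-1 + B\right) Z = Z \left(-1 + B\right)$)
$6980 + c{\left(-56,104 \right)} = 6980 - 56 \left(-1 + 104\right) = 6980 - 5768 = 1212$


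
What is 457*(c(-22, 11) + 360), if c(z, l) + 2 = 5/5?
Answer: 164063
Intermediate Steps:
c(z, l) = -1 (c(z, l) = -2 + 5/5 = -2 + 5*(1/5) = -2 + 1 = -1)
457*(c(-22, 11) + 360) = 457*(-1 + 360) = 457*359 = 164063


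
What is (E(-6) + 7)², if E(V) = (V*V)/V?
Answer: 1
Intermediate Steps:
E(V) = V (E(V) = V²/V = V)
(E(-6) + 7)² = (-6 + 7)² = 1² = 1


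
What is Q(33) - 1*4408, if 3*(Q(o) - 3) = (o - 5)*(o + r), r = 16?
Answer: -11843/3 ≈ -3947.7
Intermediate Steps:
Q(o) = 3 + (-5 + o)*(16 + o)/3 (Q(o) = 3 + ((o - 5)*(o + 16))/3 = 3 + ((-5 + o)*(16 + o))/3 = 3 + (-5 + o)*(16 + o)/3)
Q(33) - 1*4408 = (-71/3 + (⅓)*33² + (11/3)*33) - 1*4408 = (-71/3 + (⅓)*1089 + 121) - 4408 = (-71/3 + 363 + 121) - 4408 = 1381/3 - 4408 = -11843/3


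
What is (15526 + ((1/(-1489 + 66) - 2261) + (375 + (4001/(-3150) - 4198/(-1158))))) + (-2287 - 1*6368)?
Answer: 4314624339511/865112850 ≈ 4987.4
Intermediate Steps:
(15526 + ((1/(-1489 + 66) - 2261) + (375 + (4001/(-3150) - 4198/(-1158))))) + (-2287 - 1*6368) = (15526 + ((1/(-1423) - 2261) + (375 + (4001*(-1/3150) - 4198*(-1/1158))))) + (-2287 - 6368) = (15526 + ((-1/1423 - 2261) + (375 + (-4001/3150 + 2099/579)))) - 8655 = (15526 + (-3217404/1423 + (375 + 1431757/607950))) - 8655 = (15526 + (-3217404/1423 + 229413007/607950)) - 8655 = (15526 - 1629566052839/865112850) - 8655 = 11802176056261/865112850 - 8655 = 4314624339511/865112850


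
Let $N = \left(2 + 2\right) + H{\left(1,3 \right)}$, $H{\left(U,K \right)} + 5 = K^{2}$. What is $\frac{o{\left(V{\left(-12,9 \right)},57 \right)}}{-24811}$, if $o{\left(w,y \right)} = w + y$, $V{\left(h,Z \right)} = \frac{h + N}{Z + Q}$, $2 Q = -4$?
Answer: $- \frac{395}{173677} \approx -0.0022743$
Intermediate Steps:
$Q = -2$ ($Q = \frac{1}{2} \left(-4\right) = -2$)
$H{\left(U,K \right)} = -5 + K^{2}$
$N = 8$ ($N = \left(2 + 2\right) - \left(5 - 3^{2}\right) = 4 + \left(-5 + 9\right) = 4 + 4 = 8$)
$V{\left(h,Z \right)} = \frac{8 + h}{-2 + Z}$ ($V{\left(h,Z \right)} = \frac{h + 8}{Z - 2} = \frac{8 + h}{-2 + Z}$)
$\frac{o{\left(V{\left(-12,9 \right)},57 \right)}}{-24811} = \frac{\frac{8 - 12}{-2 + 9} + 57}{-24811} = \left(\frac{1}{7} \left(-4\right) + 57\right) \left(- \frac{1}{24811}\right) = \left(- \frac{4}{7} + 57\right) \left(- \frac{1}{24811}\right) = \frac{395}{7} \left(- \frac{1}{24811}\right) = - \frac{395}{173677}$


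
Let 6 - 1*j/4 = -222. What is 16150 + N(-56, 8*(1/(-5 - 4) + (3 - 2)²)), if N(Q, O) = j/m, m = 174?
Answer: 468502/29 ≈ 16155.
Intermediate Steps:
j = 912 (j = 24 - 4*(-222) = 24 + 888 = 912)
N(Q, O) = 152/29 (N(Q, O) = 912/174 = 912*(1/174) = 152/29)
16150 + N(-56, 8*(1/(-5 - 4) + (3 - 2)²)) = 16150 + 152/29 = 468502/29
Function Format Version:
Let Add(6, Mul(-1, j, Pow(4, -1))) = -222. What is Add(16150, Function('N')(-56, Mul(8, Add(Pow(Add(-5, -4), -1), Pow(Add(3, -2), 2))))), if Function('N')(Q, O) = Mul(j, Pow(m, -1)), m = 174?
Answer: Rational(468502, 29) ≈ 16155.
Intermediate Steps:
j = 912 (j = Add(24, Mul(-4, -222)) = Add(24, 888) = 912)
Function('N')(Q, O) = Rational(152, 29) (Function('N')(Q, O) = Mul(912, Pow(174, -1)) = Mul(912, Rational(1, 174)) = Rational(152, 29))
Add(16150, Function('N')(-56, Mul(8, Add(Pow(Add(-5, -4), -1), Pow(Add(3, -2), 2))))) = Add(16150, Rational(152, 29)) = Rational(468502, 29)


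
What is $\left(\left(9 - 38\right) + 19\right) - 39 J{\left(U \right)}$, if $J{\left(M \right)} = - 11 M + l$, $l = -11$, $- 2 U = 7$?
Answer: $- \frac{2165}{2} \approx -1082.5$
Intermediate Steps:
$U = - \frac{7}{2}$ ($U = \left(- \frac{1}{2}\right) 7 = - \frac{7}{2} \approx -3.5$)
$J{\left(M \right)} = -11 - 11 M$ ($J{\left(M \right)} = - 11 M - 11 = -11 - 11 M$)
$\left(\left(9 - 38\right) + 19\right) - 39 J{\left(U \right)} = \left(\left(9 - 38\right) + 19\right) - 39 \left(-11 - - \frac{77}{2}\right) = \left(-29 + 19\right) - 39 \left(-11 + \frac{77}{2}\right) = -10 - \frac{2145}{2} = - \frac{2165}{2}$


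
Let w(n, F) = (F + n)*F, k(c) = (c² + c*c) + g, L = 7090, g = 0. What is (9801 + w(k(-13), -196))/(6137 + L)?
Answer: -18031/13227 ≈ -1.3632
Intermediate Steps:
k(c) = 2*c² (k(c) = (c² + c*c) + 0 = (c² + c²) + 0 = 2*c² + 0 = 2*c²)
w(n, F) = F*(F + n)
(9801 + w(k(-13), -196))/(6137 + L) = (9801 - 196*(-196 + 2*(-13)²))/(6137 + 7090) = (9801 - 196*(-196 + 2*169))/13227 = (9801 - 196*(-196 + 338))*(1/13227) = (9801 - 196*142)*(1/13227) = (9801 - 27832)*(1/13227) = -18031*1/13227 = -18031/13227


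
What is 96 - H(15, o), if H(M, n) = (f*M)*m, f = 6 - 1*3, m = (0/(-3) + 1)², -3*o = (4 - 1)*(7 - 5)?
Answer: 51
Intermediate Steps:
o = -2 (o = -(4 - 1)*(7 - 5)/3 = -2 ≈ -2.0000)
m = 1 (m = (0*(-⅓) + 1)² = (0 + 1)² = 1² = 1)
f = 3 (f = 6 - 3 = 3)
H(M, n) = 3*M (H(M, n) = (3*M)*1 = 3*M)
96 - H(15, o) = 96 - 3*15 = 96 - 1*45 = 96 - 45 = 51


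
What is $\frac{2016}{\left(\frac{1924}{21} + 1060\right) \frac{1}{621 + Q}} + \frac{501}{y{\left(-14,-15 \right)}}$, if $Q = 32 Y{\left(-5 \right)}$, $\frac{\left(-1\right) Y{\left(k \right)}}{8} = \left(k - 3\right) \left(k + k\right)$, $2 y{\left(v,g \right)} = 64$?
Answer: $- \frac{3361487973}{96736} \approx -34749.0$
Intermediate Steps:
$y{\left(v,g \right)} = 32$ ($y{\left(v,g \right)} = \frac{1}{2} \cdot 64 = 32$)
$Y{\left(k \right)} = - 16 k \left(-3 + k\right)$ ($Y{\left(k \right)} = - 8 \left(k - 3\right) \left(k + k\right) = - 8 \left(-3 + k\right) 2 k = - 8 \cdot 2 k \left(-3 + k\right) = - 16 k \left(-3 + k\right)$)
$Q = -20480$ ($Q = 32 \cdot 16 \left(-5\right) \left(3 - -5\right) = 32 \cdot 16 \left(-5\right) \left(3 + 5\right) = 32 \cdot 16 \left(-5\right) 8 = 32 \left(-640\right) = -20480$)
$\frac{2016}{\left(\frac{1924}{21} + 1060\right) \frac{1}{621 + Q}} + \frac{501}{y{\left(-14,-15 \right)}} = \frac{2016}{\left(\frac{1924}{21} + 1060\right) \frac{1}{621 - 20480}} + \frac{501}{32} = \frac{2016}{\left(1924 \cdot \frac{1}{21} + 1060\right) \frac{1}{-19859}} + 501 \cdot \frac{1}{32} = \frac{2016}{\left(\frac{1924}{21} + 1060\right) \left(- \frac{1}{19859}\right)} + \frac{501}{32} = \frac{2016}{\frac{24184}{21} \left(- \frac{1}{19859}\right)} + \frac{501}{32} = \frac{2016}{- \frac{24184}{417039}} + \frac{501}{32} = 2016 \left(- \frac{417039}{24184}\right) + \frac{501}{32} = - \frac{105093828}{3023} + \frac{501}{32} = - \frac{3361487973}{96736}$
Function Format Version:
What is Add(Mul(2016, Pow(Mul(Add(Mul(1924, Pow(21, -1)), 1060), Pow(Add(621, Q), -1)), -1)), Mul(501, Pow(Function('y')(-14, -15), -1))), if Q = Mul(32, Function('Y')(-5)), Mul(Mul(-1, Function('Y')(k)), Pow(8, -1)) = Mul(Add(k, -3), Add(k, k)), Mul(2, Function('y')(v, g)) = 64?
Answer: Rational(-3361487973, 96736) ≈ -34749.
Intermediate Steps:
Function('y')(v, g) = 32 (Function('y')(v, g) = Mul(Rational(1, 2), 64) = 32)
Function('Y')(k) = Mul(-16, k, Add(-3, k)) (Function('Y')(k) = Mul(-8, Mul(Add(k, -3), Add(k, k))) = Mul(-8, Mul(Add(-3, k), Mul(2, k))) = Mul(-8, Mul(2, k, Add(-3, k))) = Mul(-16, k, Add(-3, k)))
Q = -20480 (Q = Mul(32, Mul(16, -5, Add(3, Mul(-1, -5)))) = Mul(32, Mul(16, -5, Add(3, 5))) = Mul(32, Mul(16, -5, 8)) = Mul(32, -640) = -20480)
Add(Mul(2016, Pow(Mul(Add(Mul(1924, Pow(21, -1)), 1060), Pow(Add(621, Q), -1)), -1)), Mul(501, Pow(Function('y')(-14, -15), -1))) = Add(Mul(2016, Pow(Mul(Add(Mul(1924, Pow(21, -1)), 1060), Pow(Add(621, -20480), -1)), -1)), Mul(501, Pow(32, -1))) = Add(Mul(2016, Pow(Mul(Add(Mul(1924, Rational(1, 21)), 1060), Pow(-19859, -1)), -1)), Mul(501, Rational(1, 32))) = Add(Mul(2016, Pow(Mul(Add(Rational(1924, 21), 1060), Rational(-1, 19859)), -1)), Rational(501, 32)) = Add(Mul(2016, Pow(Mul(Rational(24184, 21), Rational(-1, 19859)), -1)), Rational(501, 32)) = Add(Mul(2016, Pow(Rational(-24184, 417039), -1)), Rational(501, 32)) = Add(Mul(2016, Rational(-417039, 24184)), Rational(501, 32)) = Add(Rational(-105093828, 3023), Rational(501, 32)) = Rational(-3361487973, 96736)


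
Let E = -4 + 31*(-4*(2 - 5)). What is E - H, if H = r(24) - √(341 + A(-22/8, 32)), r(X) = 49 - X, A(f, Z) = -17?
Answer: 361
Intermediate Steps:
E = 368 (E = -4 + 31*(-4*(-3)) = -4 + 31*12 = -4 + 372 = 368)
H = 7 (H = (49 - 1*24) - √(341 - 17) = (49 - 24) - √324 = 25 - 1*18 = 25 - 18 = 7)
E - H = 368 - 1*7 = 368 - 7 = 361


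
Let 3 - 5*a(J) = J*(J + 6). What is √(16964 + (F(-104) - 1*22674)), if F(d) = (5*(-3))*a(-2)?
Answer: I*√5743 ≈ 75.783*I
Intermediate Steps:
a(J) = ⅗ - J*(6 + J)/5 (a(J) = ⅗ - J*(J + 6)/5 = ⅗ - J*(6 + J)/5)
F(d) = -33 (F(d) = (5*(-3))*(⅗ - 6/5*(-2) - ⅕*(-2)²) = -15*(⅗ + 12/5 - ⅕*4) = -15*(⅗ + 12/5 - ⅘) = -15*11/5 = -33)
√(16964 + (F(-104) - 1*22674)) = √(16964 + (-33 - 1*22674)) = √(16964 + (-33 - 22674)) = √(16964 - 22707) = √(-5743) = I*√5743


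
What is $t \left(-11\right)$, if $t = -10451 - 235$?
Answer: $117546$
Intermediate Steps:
$t = -10686$ ($t = -10451 - 235 = -10686$)
$t \left(-11\right) = \left(-10686\right) \left(-11\right) = 117546$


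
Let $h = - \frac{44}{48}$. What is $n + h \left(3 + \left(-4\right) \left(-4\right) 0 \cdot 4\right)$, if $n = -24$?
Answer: $- \frac{107}{4} \approx -26.75$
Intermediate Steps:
$h = - \frac{11}{12}$ ($h = \left(-44\right) \frac{1}{48} = - \frac{11}{12} \approx -0.91667$)
$n + h \left(3 + \left(-4\right) \left(-4\right) 0 \cdot 4\right) = -24 - \frac{11 \left(3 + \left(-4\right) \left(-4\right) 0 \cdot 4\right)}{12} = -24 - \frac{11 \left(3 + 16 \cdot 0 \cdot 4\right)}{12} = -24 - \frac{11 \left(3 + 0 \cdot 4\right)}{12} = -24 - \frac{11 \left(3 + 0\right)}{12} = -24 - \frac{11}{4} = - \frac{107}{4}$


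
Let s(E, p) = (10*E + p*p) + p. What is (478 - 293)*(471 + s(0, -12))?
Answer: 111555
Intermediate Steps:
s(E, p) = p + p² + 10*E (s(E, p) = (10*E + p²) + p = (p² + 10*E) + p = p + p² + 10*E)
(478 - 293)*(471 + s(0, -12)) = (478 - 293)*(471 + (-12 + (-12)² + 10*0)) = 185*(471 + (-12 + 144 + 0)) = 185*(471 + 132) = 185*603 = 111555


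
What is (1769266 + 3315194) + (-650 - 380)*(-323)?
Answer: 5417150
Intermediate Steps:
(1769266 + 3315194) + (-650 - 380)*(-323) = 5084460 - 1030*(-323) = 5084460 + 332690 = 5417150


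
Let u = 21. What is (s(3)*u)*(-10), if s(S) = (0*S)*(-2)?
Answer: 0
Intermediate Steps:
s(S) = 0 (s(S) = 0*(-2) = 0)
(s(3)*u)*(-10) = (0*21)*(-10) = 0*(-10) = 0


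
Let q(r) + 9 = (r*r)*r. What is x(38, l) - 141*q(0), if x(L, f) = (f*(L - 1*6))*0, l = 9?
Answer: 1269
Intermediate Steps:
x(L, f) = 0 (x(L, f) = (f*(L - 6))*0 = (f*(-6 + L))*0 = 0)
q(r) = -9 + r³ (q(r) = -9 + (r*r)*r = -9 + r²*r = -9 + r³)
x(38, l) - 141*q(0) = 0 - 141*(-9 + 0³) = 0 - 141*(-9 + 0) = 0 - 141*(-9) = 0 + 1269 = 1269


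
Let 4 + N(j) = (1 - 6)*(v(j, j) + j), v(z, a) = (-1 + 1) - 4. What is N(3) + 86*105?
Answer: 9031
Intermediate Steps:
v(z, a) = -4 (v(z, a) = 0 - 4 = -4)
N(j) = 16 - 5*j (N(j) = -4 + (1 - 6)*(-4 + j) = -4 - 5*(-4 + j) = -4 + (20 - 5*j) = 16 - 5*j)
N(3) + 86*105 = (16 - 5*3) + 86*105 = (16 - 15) + 9030 = 1 + 9030 = 9031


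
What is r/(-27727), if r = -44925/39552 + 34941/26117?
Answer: -69560069/9547141641856 ≈ -7.2860e-6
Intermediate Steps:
r = 69560069/344326528 (r = -44925*1/39552 + 34941*(1/26117) = -14975/13184 + 34941/26117 = 69560069/344326528 ≈ 0.20202)
r/(-27727) = (69560069/344326528)/(-27727) = (69560069/344326528)*(-1/27727) = -69560069/9547141641856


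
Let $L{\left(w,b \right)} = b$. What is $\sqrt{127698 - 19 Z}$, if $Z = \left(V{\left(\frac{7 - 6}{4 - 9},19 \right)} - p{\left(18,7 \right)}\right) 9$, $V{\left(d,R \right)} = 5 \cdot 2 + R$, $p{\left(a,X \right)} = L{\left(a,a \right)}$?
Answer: $\sqrt{125817} \approx 354.71$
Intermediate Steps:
$p{\left(a,X \right)} = a$
$V{\left(d,R \right)} = 10 + R$
$Z = 99$ ($Z = \left(\left(10 + 19\right) - 18\right) 9 = \left(29 - 18\right) 9 = 11 \cdot 9 = 99$)
$\sqrt{127698 - 19 Z} = \sqrt{127698 - 1881} = \sqrt{125817}$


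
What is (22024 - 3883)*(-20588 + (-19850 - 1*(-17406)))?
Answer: -417823512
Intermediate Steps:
(22024 - 3883)*(-20588 + (-19850 - 1*(-17406))) = 18141*(-20588 + (-19850 + 17406)) = 18141*(-20588 - 2444) = 18141*(-23032) = -417823512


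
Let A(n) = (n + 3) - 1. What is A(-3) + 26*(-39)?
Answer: -1015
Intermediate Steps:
A(n) = 2 + n (A(n) = (3 + n) - 1 = 2 + n)
A(-3) + 26*(-39) = (2 - 3) + 26*(-39) = -1 - 1014 = -1015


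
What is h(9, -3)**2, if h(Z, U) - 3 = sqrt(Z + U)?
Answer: (3 + sqrt(6))**2 ≈ 29.697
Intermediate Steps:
h(Z, U) = 3 + sqrt(U + Z) (h(Z, U) = 3 + sqrt(Z + U) = 3 + sqrt(U + Z))
h(9, -3)**2 = (3 + sqrt(-3 + 9))**2 = (3 + sqrt(6))**2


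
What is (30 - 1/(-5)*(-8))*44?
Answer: 6248/5 ≈ 1249.6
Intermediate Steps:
(30 - 1/(-5)*(-8))*44 = (30 - 1*(-1/5)*(-8))*44 = (30 + (1/5)*(-8))*44 = (30 - 8/5)*44 = (142/5)*44 = 6248/5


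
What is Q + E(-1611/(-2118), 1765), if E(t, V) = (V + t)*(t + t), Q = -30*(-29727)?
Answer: 222924543279/249218 ≈ 8.9450e+5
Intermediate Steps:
Q = 891810
E(t, V) = 2*t*(V + t) (E(t, V) = (V + t)*(2*t) = 2*t*(V + t))
Q + E(-1611/(-2118), 1765) = 891810 + 2*(-1611/(-2118))*(1765 - 1611/(-2118)) = 891810 + 2*(-1611*(-1/2118))*(1765 - 1611*(-1/2118)) = 891810 + 2*(537/706)*(1765 + 537/706) = 891810 + 2*(537/706)*(1246627/706) = 891810 + 669438699/249218 = 222924543279/249218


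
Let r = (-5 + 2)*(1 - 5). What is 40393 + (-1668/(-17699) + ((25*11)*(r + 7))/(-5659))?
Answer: 4045624947850/100158641 ≈ 40392.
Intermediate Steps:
r = 12 (r = -3*(-4) = 12)
40393 + (-1668/(-17699) + ((25*11)*(r + 7))/(-5659)) = 40393 + (-1668/(-17699) + ((25*11)*(12 + 7))/(-5659)) = 40393 + (-1668*(-1/17699) + (275*19)*(-1/5659)) = 40393 + (1668/17699 + 5225*(-1/5659)) = 40393 + (1668/17699 - 5225/5659) = 40393 - 83038063/100158641 = 4045624947850/100158641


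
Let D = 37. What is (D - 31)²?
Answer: 36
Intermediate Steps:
(D - 31)² = (37 - 31)² = 6² = 36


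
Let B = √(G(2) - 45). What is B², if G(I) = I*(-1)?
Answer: -47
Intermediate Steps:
G(I) = -I
B = I*√47 (B = √(-1*2 - 45) = √(-2 - 45) = √(-47) = I*√47 ≈ 6.8557*I)
B² = (I*√47)² = -47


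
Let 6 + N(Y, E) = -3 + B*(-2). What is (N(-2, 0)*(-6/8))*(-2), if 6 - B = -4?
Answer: -87/2 ≈ -43.500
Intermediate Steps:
B = 10 (B = 6 - 1*(-4) = 6 + 4 = 10)
N(Y, E) = -29 (N(Y, E) = -6 + (-3 + 10*(-2)) = -6 + (-3 - 20) = -6 - 23 = -29)
(N(-2, 0)*(-6/8))*(-2) = -(-174)/8*(-2) = -29*(-3/4)*(-2) = (87/4)*(-2) = -87/2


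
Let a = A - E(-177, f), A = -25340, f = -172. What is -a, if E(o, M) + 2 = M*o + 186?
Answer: 55968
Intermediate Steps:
E(o, M) = 184 + M*o (E(o, M) = -2 + (M*o + 186) = -2 + (186 + M*o) = 184 + M*o)
a = -55968 (a = -25340 - (184 - 172*(-177)) = -25340 - (184 + 30444) = -25340 - 1*30628 = -25340 - 30628 = -55968)
-a = -1*(-55968) = 55968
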